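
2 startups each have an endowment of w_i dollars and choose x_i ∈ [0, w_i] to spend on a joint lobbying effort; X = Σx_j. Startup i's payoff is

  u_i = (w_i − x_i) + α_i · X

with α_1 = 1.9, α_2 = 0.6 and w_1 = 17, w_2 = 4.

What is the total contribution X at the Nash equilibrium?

17

∂u_i/∂x_i = α_i − 1, so startup i contributes w_i if α_i > 1, else 0.
α_i > 1 for i ∈ {1}; NE contributions (17, 0), X = 17.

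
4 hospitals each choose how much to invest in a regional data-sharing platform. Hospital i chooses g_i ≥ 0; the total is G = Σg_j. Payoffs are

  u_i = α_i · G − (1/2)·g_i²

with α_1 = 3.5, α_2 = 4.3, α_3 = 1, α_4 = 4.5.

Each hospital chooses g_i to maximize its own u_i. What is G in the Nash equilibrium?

Hospital i's FOC: ∂u_i/∂g_i = α_i − g_i = 0, so g_i* = α_i.
NE contributions = (3.5, 4.3, 1, 4.5); G = 13.3.

13.3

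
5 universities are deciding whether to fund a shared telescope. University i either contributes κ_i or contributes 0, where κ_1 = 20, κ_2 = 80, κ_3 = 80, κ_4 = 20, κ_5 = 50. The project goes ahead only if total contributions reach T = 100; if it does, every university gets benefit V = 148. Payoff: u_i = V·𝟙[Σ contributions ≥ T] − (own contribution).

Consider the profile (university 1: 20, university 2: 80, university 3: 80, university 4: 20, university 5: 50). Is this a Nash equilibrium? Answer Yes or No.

Total = 250 ≥ 100: provided.
University 1 (pledges 20, payoff 128): dropping to 0 → total 230, payoff 148. Profitable deviation.

No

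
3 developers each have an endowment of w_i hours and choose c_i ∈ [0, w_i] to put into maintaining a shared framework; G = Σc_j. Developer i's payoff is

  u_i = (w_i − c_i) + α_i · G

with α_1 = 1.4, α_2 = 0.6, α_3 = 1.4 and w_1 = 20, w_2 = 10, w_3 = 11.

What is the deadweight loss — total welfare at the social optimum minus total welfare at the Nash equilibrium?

24

∂u_i/∂c_i = α_i − 1, so developer i contributes w_i if α_i > 1, else 0.
α_i > 1 for i ∈ {1, 3}; NE contributions (20, 0, 11), G = 31.
W^NE = Σw_i − G^NE + (Σα_i)·G^NE = 41 + 2.4·31 = 115.4.
Planner: ∂(Σu_j)/∂c_i = Σα_j − 1 = 2.4 > 0, so everyone contributes w_i; G^SO = 41, W^SO = 41 + 2.4·41 = 139.4.
Deadweight loss = 24.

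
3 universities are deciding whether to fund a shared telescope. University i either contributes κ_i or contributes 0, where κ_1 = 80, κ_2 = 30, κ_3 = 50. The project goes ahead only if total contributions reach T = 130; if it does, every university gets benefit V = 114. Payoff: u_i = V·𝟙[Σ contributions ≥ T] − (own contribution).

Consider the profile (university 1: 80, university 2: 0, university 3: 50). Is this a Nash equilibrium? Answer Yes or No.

Total = 130 ≥ 130: provided.
University 1 (pledges 80, payoff 34): dropping to 0 → total 50, payoff 0. No gain.
University 2 (pledges 0, payoff 114): pledging 30 → total 160, payoff 84. No gain.
University 3 (pledges 50, payoff 64): dropping to 0 → total 80, payoff 0. No gain.

Yes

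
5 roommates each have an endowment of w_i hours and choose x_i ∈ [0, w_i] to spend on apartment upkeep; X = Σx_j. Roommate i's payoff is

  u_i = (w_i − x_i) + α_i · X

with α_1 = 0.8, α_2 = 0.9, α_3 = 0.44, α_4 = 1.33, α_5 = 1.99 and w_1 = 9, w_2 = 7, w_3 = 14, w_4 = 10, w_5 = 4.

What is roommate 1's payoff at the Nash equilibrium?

∂u_i/∂x_i = α_i − 1, so roommate i contributes w_i if α_i > 1, else 0.
α_i > 1 for i ∈ {4, 5}; NE contributions (0, 0, 0, 10, 4), X = 14.
u_1 = (9 − 0) + 0.8·14 = 20.2.

20.2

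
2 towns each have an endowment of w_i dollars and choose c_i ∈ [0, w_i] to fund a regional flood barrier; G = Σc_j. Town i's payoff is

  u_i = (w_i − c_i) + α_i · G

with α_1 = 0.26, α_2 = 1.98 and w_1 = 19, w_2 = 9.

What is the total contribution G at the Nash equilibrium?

∂u_i/∂c_i = α_i − 1, so town i contributes w_i if α_i > 1, else 0.
α_i > 1 for i ∈ {2}; NE contributions (0, 9), G = 9.

9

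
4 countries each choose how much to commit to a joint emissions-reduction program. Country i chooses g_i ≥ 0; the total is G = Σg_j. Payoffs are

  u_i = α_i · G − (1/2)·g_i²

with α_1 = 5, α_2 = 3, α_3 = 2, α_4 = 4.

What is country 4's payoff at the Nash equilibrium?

48

Country i's FOC: ∂u_i/∂g_i = α_i − g_i = 0, so g_i* = α_i.
NE contributions = (5, 3, 2, 4); G = 14.
u_4 = α_4·G − ½·(g_4)² = 4·14 − ½·4² = 48.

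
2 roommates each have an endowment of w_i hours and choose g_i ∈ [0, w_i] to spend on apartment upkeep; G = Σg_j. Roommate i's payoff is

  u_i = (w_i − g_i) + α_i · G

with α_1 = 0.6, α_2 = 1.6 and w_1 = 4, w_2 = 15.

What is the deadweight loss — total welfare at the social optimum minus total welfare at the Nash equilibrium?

∂u_i/∂g_i = α_i − 1, so roommate i contributes w_i if α_i > 1, else 0.
α_i > 1 for i ∈ {2}; NE contributions (0, 15), G = 15.
W^NE = Σw_i − G^NE + (Σα_i)·G^NE = 19 + 1.2·15 = 37.
Planner: ∂(Σu_j)/∂g_i = Σα_j − 1 = 1.2 > 0, so everyone contributes w_i; G^SO = 19, W^SO = 19 + 1.2·19 = 41.8.
Deadweight loss = 4.8.

4.8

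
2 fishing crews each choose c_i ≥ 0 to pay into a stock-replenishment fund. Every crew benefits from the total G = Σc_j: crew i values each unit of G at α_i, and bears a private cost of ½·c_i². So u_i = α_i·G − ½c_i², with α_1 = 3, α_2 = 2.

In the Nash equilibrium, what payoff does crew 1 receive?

10.5

Crew i's FOC: ∂u_i/∂c_i = α_i − c_i = 0, so c_i* = α_i.
NE contributions = (3, 2); G = 5.
u_1 = α_1·G − ½·(c_1)² = 3·5 − ½·3² = 10.5.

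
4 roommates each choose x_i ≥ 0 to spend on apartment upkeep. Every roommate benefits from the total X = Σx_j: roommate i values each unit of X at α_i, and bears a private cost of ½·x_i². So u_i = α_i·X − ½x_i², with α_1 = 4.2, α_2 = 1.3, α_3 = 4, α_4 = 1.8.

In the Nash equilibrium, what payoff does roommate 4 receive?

Roommate i's FOC: ∂u_i/∂x_i = α_i − x_i = 0, so x_i* = α_i.
NE contributions = (4.2, 1.3, 4, 1.8); X = 11.3.
u_4 = α_4·X − ½·(x_4)² = 1.8·11.3 − ½·1.8² = 18.72.

18.72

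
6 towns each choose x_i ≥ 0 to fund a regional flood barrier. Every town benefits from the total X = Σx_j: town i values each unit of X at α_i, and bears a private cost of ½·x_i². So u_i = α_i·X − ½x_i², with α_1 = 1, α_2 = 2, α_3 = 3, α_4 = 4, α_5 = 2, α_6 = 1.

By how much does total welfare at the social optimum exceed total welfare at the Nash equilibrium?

Town i's FOC: ∂u_i/∂x_i = α_i − x_i = 0, so x_i* = α_i.
NE contributions = (1, 2, 3, 4, 2, 1); X = 13.
W^NE = (Σα)·X − ½Σα_i² = 13² − ½·35 = 151.5.
Planner sets x_i = Σα_j = 13 for every i, so X^SO = 6·13 = 78.
W^SO = (Σα)·X^SO − ½·6·(Σα)² = (6/2)·13² = 507.
Deadweight loss = W^SO − W^NE = 355.5.

355.5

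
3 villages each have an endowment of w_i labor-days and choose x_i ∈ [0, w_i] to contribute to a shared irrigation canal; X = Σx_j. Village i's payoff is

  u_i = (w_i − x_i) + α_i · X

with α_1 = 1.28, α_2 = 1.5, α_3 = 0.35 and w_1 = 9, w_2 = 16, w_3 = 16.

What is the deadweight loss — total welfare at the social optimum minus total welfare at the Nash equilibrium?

34.08

∂u_i/∂x_i = α_i − 1, so village i contributes w_i if α_i > 1, else 0.
α_i > 1 for i ∈ {1, 2}; NE contributions (9, 16, 0), X = 25.
W^NE = Σw_i − X^NE + (Σα_i)·X^NE = 41 + 2.13·25 = 94.25.
Planner: ∂(Σu_j)/∂x_i = Σα_j − 1 = 2.13 > 0, so everyone contributes w_i; X^SO = 41, W^SO = 41 + 2.13·41 = 128.33.
Deadweight loss = 34.08.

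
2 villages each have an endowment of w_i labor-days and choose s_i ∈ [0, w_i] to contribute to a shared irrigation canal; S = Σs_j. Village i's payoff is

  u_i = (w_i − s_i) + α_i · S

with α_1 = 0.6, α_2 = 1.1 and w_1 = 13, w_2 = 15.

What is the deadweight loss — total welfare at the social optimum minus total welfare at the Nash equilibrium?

9.1

∂u_i/∂s_i = α_i − 1, so village i contributes w_i if α_i > 1, else 0.
α_i > 1 for i ∈ {2}; NE contributions (0, 15), S = 15.
W^NE = Σw_i − S^NE + (Σα_i)·S^NE = 28 + 0.7·15 = 38.5.
Planner: ∂(Σu_j)/∂s_i = Σα_j − 1 = 0.7 > 0, so everyone contributes w_i; S^SO = 28, W^SO = 28 + 0.7·28 = 47.6.
Deadweight loss = 9.1.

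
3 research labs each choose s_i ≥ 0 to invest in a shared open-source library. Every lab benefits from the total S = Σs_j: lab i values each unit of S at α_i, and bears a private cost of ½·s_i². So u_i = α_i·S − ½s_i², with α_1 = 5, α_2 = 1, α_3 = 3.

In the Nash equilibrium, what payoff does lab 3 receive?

22.5

Lab i's FOC: ∂u_i/∂s_i = α_i − s_i = 0, so s_i* = α_i.
NE contributions = (5, 1, 3); S = 9.
u_3 = α_3·S − ½·(s_3)² = 3·9 − ½·3² = 22.5.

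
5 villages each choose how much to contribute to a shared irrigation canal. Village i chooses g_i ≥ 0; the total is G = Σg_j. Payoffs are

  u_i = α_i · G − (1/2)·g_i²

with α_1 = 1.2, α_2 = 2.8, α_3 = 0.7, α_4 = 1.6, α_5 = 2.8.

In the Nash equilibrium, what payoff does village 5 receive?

21.56

Village i's FOC: ∂u_i/∂g_i = α_i − g_i = 0, so g_i* = α_i.
NE contributions = (1.2, 2.8, 0.7, 1.6, 2.8); G = 9.1.
u_5 = α_5·G − ½·(g_5)² = 2.8·9.1 − ½·2.8² = 21.56.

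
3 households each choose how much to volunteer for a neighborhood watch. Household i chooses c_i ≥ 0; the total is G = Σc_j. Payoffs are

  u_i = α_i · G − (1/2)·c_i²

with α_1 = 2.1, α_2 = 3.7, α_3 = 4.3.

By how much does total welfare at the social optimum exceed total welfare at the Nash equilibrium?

Household i's FOC: ∂u_i/∂c_i = α_i − c_i = 0, so c_i* = α_i.
NE contributions = (2.1, 3.7, 4.3); G = 10.1.
W^NE = (Σα)·G − ½Σα_i² = 10.1² − ½·36.59 = 83.715.
Planner sets c_i = Σα_j = 10.1 for every i, so G^SO = 3·10.1 = 30.3.
W^SO = (Σα)·G^SO − ½·3·(Σα)² = (3/2)·10.1² = 153.015.
Deadweight loss = W^SO − W^NE = 69.3.

69.3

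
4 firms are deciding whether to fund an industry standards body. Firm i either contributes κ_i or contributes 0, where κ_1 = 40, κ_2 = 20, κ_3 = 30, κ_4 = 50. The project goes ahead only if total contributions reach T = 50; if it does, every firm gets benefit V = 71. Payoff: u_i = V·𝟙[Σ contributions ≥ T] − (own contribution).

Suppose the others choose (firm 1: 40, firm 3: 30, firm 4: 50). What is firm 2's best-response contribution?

Others' total = 120 ≥ 50; contributing adds cost 20 for no extra benefit.
Best response: 0.

0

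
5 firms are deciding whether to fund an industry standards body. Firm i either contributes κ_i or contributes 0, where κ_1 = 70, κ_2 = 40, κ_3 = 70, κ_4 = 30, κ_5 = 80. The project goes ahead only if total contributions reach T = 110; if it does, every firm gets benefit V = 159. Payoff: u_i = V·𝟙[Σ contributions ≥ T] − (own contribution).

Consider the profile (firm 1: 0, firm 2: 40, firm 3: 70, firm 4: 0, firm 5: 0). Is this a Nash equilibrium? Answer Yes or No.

Yes

Total = 110 ≥ 110: provided.
Firm 1 (pledges 0, payoff 159): pledging 70 → total 180, payoff 89. No gain.
Firm 2 (pledges 40, payoff 119): dropping to 0 → total 70, payoff 0. No gain.
Firm 3 (pledges 70, payoff 89): dropping to 0 → total 40, payoff 0. No gain.
Firm 4 (pledges 0, payoff 159): pledging 30 → total 140, payoff 129. No gain.
Firm 5 (pledges 0, payoff 159): pledging 80 → total 190, payoff 79. No gain.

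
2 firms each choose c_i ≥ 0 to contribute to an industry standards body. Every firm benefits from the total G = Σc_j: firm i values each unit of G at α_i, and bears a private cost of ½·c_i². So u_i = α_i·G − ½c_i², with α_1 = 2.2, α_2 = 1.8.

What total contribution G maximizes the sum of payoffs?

Planner FOC: ∂(Σu_j)/∂c_i = (Σα_j) − c_i = 0, so c_i^SO = Σα_j = 4 for every i; G^SO = 8.

8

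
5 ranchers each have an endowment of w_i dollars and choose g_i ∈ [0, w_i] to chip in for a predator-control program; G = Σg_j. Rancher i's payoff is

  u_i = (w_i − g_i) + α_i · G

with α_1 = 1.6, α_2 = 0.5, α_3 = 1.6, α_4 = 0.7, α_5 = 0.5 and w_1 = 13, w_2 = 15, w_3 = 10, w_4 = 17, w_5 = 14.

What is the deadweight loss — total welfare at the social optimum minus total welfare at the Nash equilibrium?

179.4

∂u_i/∂g_i = α_i − 1, so rancher i contributes w_i if α_i > 1, else 0.
α_i > 1 for i ∈ {1, 3}; NE contributions (13, 0, 10, 0, 0), G = 23.
W^NE = Σw_i − G^NE + (Σα_i)·G^NE = 69 + 3.9·23 = 158.7.
Planner: ∂(Σu_j)/∂g_i = Σα_j − 1 = 3.9 > 0, so everyone contributes w_i; G^SO = 69, W^SO = 69 + 3.9·69 = 338.1.
Deadweight loss = 179.4.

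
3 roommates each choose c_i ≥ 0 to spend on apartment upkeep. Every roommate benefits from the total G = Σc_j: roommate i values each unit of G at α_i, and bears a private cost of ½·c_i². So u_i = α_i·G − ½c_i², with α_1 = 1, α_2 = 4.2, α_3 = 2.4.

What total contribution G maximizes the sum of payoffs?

Planner FOC: ∂(Σu_j)/∂c_i = (Σα_j) − c_i = 0, so c_i^SO = Σα_j = 7.6 for every i; G^SO = 22.8.

22.8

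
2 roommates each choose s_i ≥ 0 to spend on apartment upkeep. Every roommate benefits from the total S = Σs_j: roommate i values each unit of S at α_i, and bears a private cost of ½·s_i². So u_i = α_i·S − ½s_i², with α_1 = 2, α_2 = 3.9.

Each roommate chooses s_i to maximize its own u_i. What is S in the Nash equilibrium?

5.9

Roommate i's FOC: ∂u_i/∂s_i = α_i − s_i = 0, so s_i* = α_i.
NE contributions = (2, 3.9); S = 5.9.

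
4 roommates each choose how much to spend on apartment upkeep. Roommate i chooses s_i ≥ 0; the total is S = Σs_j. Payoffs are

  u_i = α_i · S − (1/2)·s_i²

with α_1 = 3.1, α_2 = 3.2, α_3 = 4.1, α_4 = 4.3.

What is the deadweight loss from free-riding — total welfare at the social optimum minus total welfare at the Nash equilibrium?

Roommate i's FOC: ∂u_i/∂s_i = α_i − s_i = 0, so s_i* = α_i.
NE contributions = (3.1, 3.2, 4.1, 4.3); S = 14.7.
W^NE = (Σα)·S − ½Σα_i² = 14.7² − ½·55.15 = 188.515.
Planner sets s_i = Σα_j = 14.7 for every i, so S^SO = 4·14.7 = 58.8.
W^SO = (Σα)·S^SO − ½·4·(Σα)² = (4/2)·14.7² = 432.18.
Deadweight loss = W^SO − W^NE = 243.665.

243.665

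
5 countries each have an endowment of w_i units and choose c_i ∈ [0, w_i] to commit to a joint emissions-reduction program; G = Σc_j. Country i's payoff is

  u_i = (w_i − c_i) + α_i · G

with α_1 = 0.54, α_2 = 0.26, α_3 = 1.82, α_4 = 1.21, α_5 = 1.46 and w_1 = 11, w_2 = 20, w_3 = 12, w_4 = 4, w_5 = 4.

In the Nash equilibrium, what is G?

20

∂u_i/∂c_i = α_i − 1, so country i contributes w_i if α_i > 1, else 0.
α_i > 1 for i ∈ {3, 4, 5}; NE contributions (0, 0, 12, 4, 4), G = 20.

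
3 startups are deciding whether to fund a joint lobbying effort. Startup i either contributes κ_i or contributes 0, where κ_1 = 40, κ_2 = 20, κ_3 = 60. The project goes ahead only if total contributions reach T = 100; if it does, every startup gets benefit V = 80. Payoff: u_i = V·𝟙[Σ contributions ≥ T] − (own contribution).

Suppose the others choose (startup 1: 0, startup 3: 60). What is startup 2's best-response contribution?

Others' total = 60. Even contributing 20 gives 80 < 100: no benefit either way.
Best response: 0.

0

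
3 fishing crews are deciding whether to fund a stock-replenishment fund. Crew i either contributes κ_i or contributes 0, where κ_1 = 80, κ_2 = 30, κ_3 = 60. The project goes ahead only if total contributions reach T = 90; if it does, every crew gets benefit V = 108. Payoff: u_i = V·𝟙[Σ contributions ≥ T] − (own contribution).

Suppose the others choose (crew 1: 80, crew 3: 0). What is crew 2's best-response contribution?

Others' total = 80. Contributing 30 brings total to 110 ≥ 90: gain V − κ_2 = 78.
Best response: 30.

30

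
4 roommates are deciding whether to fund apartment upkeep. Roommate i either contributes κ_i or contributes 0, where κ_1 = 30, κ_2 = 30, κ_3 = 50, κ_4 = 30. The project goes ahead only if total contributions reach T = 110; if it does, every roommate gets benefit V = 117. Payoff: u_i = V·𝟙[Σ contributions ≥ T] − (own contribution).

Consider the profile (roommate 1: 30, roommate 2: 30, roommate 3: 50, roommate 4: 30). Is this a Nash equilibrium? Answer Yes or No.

Total = 140 ≥ 110: provided.
Roommate 1 (pledges 30, payoff 87): dropping to 0 → total 110, payoff 117. Profitable deviation.

No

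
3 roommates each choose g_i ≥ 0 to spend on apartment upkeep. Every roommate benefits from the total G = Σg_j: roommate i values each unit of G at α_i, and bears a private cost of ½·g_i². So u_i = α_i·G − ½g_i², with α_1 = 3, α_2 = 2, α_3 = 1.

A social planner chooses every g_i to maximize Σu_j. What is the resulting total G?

18

Planner FOC: ∂(Σu_j)/∂g_i = (Σα_j) − g_i = 0, so g_i^SO = Σα_j = 6 for every i; G^SO = 18.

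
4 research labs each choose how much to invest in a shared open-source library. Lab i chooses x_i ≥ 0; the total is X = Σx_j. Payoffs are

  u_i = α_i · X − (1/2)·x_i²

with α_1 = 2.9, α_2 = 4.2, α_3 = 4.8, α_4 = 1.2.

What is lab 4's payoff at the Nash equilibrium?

15

Lab i's FOC: ∂u_i/∂x_i = α_i − x_i = 0, so x_i* = α_i.
NE contributions = (2.9, 4.2, 4.8, 1.2); X = 13.1.
u_4 = α_4·X − ½·(x_4)² = 1.2·13.1 − ½·1.2² = 15.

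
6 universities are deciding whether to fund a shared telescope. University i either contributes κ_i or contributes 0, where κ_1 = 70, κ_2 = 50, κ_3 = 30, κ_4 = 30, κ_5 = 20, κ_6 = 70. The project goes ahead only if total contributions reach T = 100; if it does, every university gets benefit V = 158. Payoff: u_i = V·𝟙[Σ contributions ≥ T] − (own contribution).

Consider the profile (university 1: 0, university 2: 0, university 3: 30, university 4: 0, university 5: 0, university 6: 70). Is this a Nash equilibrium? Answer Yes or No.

Total = 100 ≥ 100: provided.
University 1 (pledges 0, payoff 158): pledging 70 → total 170, payoff 88. No gain.
University 2 (pledges 0, payoff 158): pledging 50 → total 150, payoff 108. No gain.
University 3 (pledges 30, payoff 128): dropping to 0 → total 70, payoff 0. No gain.
University 4 (pledges 0, payoff 158): pledging 30 → total 130, payoff 128. No gain.
University 5 (pledges 0, payoff 158): pledging 20 → total 120, payoff 138. No gain.
University 6 (pledges 70, payoff 88): dropping to 0 → total 30, payoff 0. No gain.

Yes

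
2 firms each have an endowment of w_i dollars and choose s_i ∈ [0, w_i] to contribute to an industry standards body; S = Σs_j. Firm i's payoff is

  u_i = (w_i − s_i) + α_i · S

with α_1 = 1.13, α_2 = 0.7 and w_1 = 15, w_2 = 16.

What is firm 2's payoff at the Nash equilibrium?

26.5

∂u_i/∂s_i = α_i − 1, so firm i contributes w_i if α_i > 1, else 0.
α_i > 1 for i ∈ {1}; NE contributions (15, 0), S = 15.
u_2 = (16 − 0) + 0.7·15 = 26.5.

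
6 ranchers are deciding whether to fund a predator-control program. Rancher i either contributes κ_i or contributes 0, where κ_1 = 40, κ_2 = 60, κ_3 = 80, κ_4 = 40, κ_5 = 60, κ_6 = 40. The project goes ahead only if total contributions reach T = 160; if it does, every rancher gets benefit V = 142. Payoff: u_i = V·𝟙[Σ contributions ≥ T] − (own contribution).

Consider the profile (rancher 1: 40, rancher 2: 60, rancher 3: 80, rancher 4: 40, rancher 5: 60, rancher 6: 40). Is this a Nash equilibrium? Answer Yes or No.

No

Total = 320 ≥ 160: provided.
Rancher 1 (pledges 40, payoff 102): dropping to 0 → total 280, payoff 142. Profitable deviation.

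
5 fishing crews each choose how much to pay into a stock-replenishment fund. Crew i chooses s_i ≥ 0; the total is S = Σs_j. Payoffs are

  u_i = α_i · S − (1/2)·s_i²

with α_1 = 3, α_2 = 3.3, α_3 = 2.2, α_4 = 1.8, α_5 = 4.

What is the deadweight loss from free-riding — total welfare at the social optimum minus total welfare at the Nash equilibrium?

328.72

Crew i's FOC: ∂u_i/∂s_i = α_i − s_i = 0, so s_i* = α_i.
NE contributions = (3, 3.3, 2.2, 1.8, 4); S = 14.3.
W^NE = (Σα)·S − ½Σα_i² = 14.3² − ½·43.97 = 182.505.
Planner sets s_i = Σα_j = 14.3 for every i, so S^SO = 5·14.3 = 71.5.
W^SO = (Σα)·S^SO − ½·5·(Σα)² = (5/2)·14.3² = 511.225.
Deadweight loss = W^SO − W^NE = 328.72.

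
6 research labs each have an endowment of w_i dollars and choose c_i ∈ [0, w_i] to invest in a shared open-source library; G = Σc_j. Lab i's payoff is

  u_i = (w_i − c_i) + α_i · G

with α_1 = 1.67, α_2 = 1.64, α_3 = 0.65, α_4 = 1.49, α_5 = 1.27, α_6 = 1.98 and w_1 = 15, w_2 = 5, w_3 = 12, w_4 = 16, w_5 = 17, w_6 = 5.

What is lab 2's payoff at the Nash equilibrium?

95.12

∂u_i/∂c_i = α_i − 1, so lab i contributes w_i if α_i > 1, else 0.
α_i > 1 for i ∈ {1, 2, 4, 5, 6}; NE contributions (15, 5, 0, 16, 17, 5), G = 58.
u_2 = (5 − 5) + 1.64·58 = 95.12.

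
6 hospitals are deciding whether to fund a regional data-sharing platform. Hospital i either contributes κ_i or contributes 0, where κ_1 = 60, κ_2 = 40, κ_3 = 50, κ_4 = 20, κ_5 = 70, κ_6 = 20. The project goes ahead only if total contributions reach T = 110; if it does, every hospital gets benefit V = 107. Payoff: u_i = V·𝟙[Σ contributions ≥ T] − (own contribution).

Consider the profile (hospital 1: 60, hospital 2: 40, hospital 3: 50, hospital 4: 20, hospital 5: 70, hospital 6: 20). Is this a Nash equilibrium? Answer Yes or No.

No

Total = 260 ≥ 110: provided.
Hospital 1 (pledges 60, payoff 47): dropping to 0 → total 200, payoff 107. Profitable deviation.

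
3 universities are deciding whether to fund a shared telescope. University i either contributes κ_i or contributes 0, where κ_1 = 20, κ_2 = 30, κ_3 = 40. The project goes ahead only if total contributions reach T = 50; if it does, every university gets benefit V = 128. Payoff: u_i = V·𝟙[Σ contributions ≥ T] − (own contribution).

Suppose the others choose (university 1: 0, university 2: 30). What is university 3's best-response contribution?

40

Others' total = 30. Contributing 40 brings total to 70 ≥ 50: gain V − κ_3 = 88.
Best response: 40.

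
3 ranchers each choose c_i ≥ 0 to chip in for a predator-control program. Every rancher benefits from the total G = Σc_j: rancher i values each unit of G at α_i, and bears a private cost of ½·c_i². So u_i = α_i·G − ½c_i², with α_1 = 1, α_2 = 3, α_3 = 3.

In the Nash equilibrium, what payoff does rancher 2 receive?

Rancher i's FOC: ∂u_i/∂c_i = α_i − c_i = 0, so c_i* = α_i.
NE contributions = (1, 3, 3); G = 7.
u_2 = α_2·G − ½·(c_2)² = 3·7 − ½·3² = 16.5.

16.5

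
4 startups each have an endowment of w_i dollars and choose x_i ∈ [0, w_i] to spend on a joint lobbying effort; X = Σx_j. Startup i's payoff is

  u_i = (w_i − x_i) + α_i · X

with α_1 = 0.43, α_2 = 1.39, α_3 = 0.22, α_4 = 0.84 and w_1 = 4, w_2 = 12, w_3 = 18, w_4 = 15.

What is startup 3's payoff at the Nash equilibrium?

20.64

∂u_i/∂x_i = α_i − 1, so startup i contributes w_i if α_i > 1, else 0.
α_i > 1 for i ∈ {2}; NE contributions (0, 12, 0, 0), X = 12.
u_3 = (18 − 0) + 0.22·12 = 20.64.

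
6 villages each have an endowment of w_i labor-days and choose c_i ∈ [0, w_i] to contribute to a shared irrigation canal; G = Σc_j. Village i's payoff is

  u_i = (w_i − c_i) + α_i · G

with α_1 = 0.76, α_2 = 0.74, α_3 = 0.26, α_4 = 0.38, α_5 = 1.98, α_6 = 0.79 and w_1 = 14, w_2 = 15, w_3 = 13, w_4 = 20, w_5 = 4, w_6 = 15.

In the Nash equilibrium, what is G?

∂u_i/∂c_i = α_i − 1, so village i contributes w_i if α_i > 1, else 0.
α_i > 1 for i ∈ {5}; NE contributions (0, 0, 0, 0, 4, 0), G = 4.

4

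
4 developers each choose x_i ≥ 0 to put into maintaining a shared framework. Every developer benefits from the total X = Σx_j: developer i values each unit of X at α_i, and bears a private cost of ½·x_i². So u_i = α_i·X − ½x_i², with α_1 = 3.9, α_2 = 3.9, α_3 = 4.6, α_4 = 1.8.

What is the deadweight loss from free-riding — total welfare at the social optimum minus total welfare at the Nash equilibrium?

229.05

Developer i's FOC: ∂u_i/∂x_i = α_i − x_i = 0, so x_i* = α_i.
NE contributions = (3.9, 3.9, 4.6, 1.8); X = 14.2.
W^NE = (Σα)·X − ½Σα_i² = 14.2² − ½·54.82 = 174.23.
Planner sets x_i = Σα_j = 14.2 for every i, so X^SO = 4·14.2 = 56.8.
W^SO = (Σα)·X^SO − ½·4·(Σα)² = (4/2)·14.2² = 403.28.
Deadweight loss = W^SO − W^NE = 229.05.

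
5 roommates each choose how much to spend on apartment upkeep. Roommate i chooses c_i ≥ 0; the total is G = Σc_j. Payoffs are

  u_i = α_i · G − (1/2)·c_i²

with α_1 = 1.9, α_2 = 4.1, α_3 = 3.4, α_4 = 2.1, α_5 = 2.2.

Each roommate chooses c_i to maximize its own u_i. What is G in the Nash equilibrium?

Roommate i's FOC: ∂u_i/∂c_i = α_i − c_i = 0, so c_i* = α_i.
NE contributions = (1.9, 4.1, 3.4, 2.1, 2.2); G = 13.7.

13.7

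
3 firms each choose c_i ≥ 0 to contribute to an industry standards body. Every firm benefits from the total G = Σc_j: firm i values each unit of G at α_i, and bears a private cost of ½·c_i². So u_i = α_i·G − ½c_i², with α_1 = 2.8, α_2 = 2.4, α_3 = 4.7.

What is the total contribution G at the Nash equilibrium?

Firm i's FOC: ∂u_i/∂c_i = α_i − c_i = 0, so c_i* = α_i.
NE contributions = (2.8, 2.4, 4.7); G = 9.9.

9.9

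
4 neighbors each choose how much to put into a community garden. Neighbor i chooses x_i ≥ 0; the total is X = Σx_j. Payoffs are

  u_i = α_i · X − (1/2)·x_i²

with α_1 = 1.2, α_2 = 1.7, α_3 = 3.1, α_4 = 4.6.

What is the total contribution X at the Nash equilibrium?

Neighbor i's FOC: ∂u_i/∂x_i = α_i − x_i = 0, so x_i* = α_i.
NE contributions = (1.2, 1.7, 3.1, 4.6); X = 10.6.

10.6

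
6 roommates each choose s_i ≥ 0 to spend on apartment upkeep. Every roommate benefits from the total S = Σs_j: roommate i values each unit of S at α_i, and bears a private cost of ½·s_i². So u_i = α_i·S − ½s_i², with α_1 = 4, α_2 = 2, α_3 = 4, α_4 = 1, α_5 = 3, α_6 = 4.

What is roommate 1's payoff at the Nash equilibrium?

Roommate i's FOC: ∂u_i/∂s_i = α_i − s_i = 0, so s_i* = α_i.
NE contributions = (4, 2, 4, 1, 3, 4); S = 18.
u_1 = α_1·S − ½·(s_1)² = 4·18 − ½·4² = 64.

64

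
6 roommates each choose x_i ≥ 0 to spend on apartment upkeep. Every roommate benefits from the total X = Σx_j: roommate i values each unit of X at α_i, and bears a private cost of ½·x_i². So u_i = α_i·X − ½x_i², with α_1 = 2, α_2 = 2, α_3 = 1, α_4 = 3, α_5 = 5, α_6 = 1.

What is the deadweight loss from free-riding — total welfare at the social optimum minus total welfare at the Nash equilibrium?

Roommate i's FOC: ∂u_i/∂x_i = α_i − x_i = 0, so x_i* = α_i.
NE contributions = (2, 2, 1, 3, 5, 1); X = 14.
W^NE = (Σα)·X − ½Σα_i² = 14² − ½·44 = 174.
Planner sets x_i = Σα_j = 14 for every i, so X^SO = 6·14 = 84.
W^SO = (Σα)·X^SO − ½·6·(Σα)² = (6/2)·14² = 588.
Deadweight loss = W^SO − W^NE = 414.

414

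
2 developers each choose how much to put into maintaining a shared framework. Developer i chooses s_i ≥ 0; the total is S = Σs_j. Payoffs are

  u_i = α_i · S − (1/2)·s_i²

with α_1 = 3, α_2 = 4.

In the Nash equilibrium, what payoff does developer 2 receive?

20

Developer i's FOC: ∂u_i/∂s_i = α_i − s_i = 0, so s_i* = α_i.
NE contributions = (3, 4); S = 7.
u_2 = α_2·S − ½·(s_2)² = 4·7 − ½·4² = 20.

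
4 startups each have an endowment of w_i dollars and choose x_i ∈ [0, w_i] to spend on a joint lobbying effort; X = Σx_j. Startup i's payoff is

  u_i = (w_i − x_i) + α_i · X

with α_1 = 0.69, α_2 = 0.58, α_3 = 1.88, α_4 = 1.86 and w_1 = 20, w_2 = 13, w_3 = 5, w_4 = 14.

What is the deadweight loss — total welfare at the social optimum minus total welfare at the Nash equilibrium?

132.33

∂u_i/∂x_i = α_i − 1, so startup i contributes w_i if α_i > 1, else 0.
α_i > 1 for i ∈ {3, 4}; NE contributions (0, 0, 5, 14), X = 19.
W^NE = Σw_i − X^NE + (Σα_i)·X^NE = 52 + 4.01·19 = 128.19.
Planner: ∂(Σu_j)/∂x_i = Σα_j − 1 = 4.01 > 0, so everyone contributes w_i; X^SO = 52, W^SO = 52 + 4.01·52 = 260.52.
Deadweight loss = 132.33.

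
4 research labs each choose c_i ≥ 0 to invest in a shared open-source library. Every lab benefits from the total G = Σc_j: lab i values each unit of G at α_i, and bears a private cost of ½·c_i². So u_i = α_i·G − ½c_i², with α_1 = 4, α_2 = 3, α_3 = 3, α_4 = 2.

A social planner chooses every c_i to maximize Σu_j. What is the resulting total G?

Planner FOC: ∂(Σu_j)/∂c_i = (Σα_j) − c_i = 0, so c_i^SO = Σα_j = 12 for every i; G^SO = 48.

48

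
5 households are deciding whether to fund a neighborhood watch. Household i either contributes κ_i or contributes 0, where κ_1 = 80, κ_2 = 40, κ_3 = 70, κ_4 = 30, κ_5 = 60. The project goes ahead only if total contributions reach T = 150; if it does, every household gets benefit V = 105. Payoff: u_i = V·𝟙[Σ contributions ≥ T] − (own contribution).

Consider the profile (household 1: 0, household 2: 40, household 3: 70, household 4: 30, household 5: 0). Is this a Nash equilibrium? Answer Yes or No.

Total = 140 < 150: not provided.
Household 1 (pledges 0, payoff 0): pledging 80 → total 220, payoff 25. Profitable deviation.

No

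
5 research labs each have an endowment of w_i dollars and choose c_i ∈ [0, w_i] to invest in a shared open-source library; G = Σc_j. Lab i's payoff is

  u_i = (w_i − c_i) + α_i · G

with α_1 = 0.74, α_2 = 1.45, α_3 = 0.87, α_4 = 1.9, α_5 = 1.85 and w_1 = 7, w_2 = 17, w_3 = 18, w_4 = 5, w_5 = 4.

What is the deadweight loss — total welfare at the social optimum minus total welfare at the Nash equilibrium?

∂u_i/∂c_i = α_i − 1, so lab i contributes w_i if α_i > 1, else 0.
α_i > 1 for i ∈ {2, 4, 5}; NE contributions (0, 17, 0, 5, 4), G = 26.
W^NE = Σw_i − G^NE + (Σα_i)·G^NE = 51 + 5.81·26 = 202.06.
Planner: ∂(Σu_j)/∂c_i = Σα_j − 1 = 5.81 > 0, so everyone contributes w_i; G^SO = 51, W^SO = 51 + 5.81·51 = 347.31.
Deadweight loss = 145.25.

145.25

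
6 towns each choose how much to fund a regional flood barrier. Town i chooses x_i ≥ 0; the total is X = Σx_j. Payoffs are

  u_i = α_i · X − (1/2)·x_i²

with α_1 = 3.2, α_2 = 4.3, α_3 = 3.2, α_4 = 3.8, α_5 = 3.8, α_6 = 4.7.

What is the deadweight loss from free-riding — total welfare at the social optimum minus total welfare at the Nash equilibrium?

1102.97

Town i's FOC: ∂u_i/∂x_i = α_i − x_i = 0, so x_i* = α_i.
NE contributions = (3.2, 4.3, 3.2, 3.8, 3.8, 4.7); X = 23.
W^NE = (Σα)·X − ½Σα_i² = 23² − ½·89.94 = 484.03.
Planner sets x_i = Σα_j = 23 for every i, so X^SO = 6·23 = 138.
W^SO = (Σα)·X^SO − ½·6·(Σα)² = (6/2)·23² = 1587.
Deadweight loss = W^SO − W^NE = 1102.97.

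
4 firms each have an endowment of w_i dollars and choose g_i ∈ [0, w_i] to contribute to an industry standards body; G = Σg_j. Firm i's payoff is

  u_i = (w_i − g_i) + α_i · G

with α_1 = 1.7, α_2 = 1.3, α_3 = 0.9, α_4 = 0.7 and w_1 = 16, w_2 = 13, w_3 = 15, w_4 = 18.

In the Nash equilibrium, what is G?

∂u_i/∂g_i = α_i − 1, so firm i contributes w_i if α_i > 1, else 0.
α_i > 1 for i ∈ {1, 2}; NE contributions (16, 13, 0, 0), G = 29.

29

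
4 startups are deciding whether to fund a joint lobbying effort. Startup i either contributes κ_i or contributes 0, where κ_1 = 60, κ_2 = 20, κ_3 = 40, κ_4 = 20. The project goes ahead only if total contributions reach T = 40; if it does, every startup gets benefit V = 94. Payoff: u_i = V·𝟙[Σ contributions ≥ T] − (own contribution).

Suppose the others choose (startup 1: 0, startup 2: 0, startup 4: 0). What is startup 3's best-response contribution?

40

Others' total = 0. Contributing 40 brings total to 40 ≥ 40: gain V − κ_3 = 54.
Best response: 40.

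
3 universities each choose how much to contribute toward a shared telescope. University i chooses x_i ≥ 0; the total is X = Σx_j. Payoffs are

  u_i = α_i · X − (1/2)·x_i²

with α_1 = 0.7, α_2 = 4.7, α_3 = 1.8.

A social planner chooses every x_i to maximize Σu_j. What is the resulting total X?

Planner FOC: ∂(Σu_j)/∂x_i = (Σα_j) − x_i = 0, so x_i^SO = Σα_j = 7.2 for every i; X^SO = 21.6.

21.6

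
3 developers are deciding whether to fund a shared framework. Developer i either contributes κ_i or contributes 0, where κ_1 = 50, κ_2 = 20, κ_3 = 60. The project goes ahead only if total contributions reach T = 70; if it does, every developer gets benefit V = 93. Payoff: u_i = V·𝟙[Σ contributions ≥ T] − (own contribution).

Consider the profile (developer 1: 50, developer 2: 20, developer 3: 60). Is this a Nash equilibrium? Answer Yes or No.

No

Total = 130 ≥ 70: provided.
Developer 1 (pledges 50, payoff 43): dropping to 0 → total 80, payoff 93. Profitable deviation.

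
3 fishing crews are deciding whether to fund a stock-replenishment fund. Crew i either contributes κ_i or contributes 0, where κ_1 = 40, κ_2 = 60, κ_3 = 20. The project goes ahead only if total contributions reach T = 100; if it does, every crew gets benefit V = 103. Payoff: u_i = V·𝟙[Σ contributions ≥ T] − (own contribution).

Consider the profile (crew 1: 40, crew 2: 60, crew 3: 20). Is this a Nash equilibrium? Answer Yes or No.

Total = 120 ≥ 100: provided.
Crew 1 (pledges 40, payoff 63): dropping to 0 → total 80, payoff 0. No gain.
Crew 2 (pledges 60, payoff 43): dropping to 0 → total 60, payoff 0. No gain.
Crew 3 (pledges 20, payoff 83): dropping to 0 → total 100, payoff 103. Profitable deviation.

No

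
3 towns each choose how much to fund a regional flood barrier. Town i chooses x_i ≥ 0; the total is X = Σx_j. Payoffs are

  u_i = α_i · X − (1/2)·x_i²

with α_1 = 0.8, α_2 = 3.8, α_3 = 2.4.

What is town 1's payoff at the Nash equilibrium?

5.28

Town i's FOC: ∂u_i/∂x_i = α_i − x_i = 0, so x_i* = α_i.
NE contributions = (0.8, 3.8, 2.4); X = 7.
u_1 = α_1·X − ½·(x_1)² = 0.8·7 − ½·0.8² = 5.28.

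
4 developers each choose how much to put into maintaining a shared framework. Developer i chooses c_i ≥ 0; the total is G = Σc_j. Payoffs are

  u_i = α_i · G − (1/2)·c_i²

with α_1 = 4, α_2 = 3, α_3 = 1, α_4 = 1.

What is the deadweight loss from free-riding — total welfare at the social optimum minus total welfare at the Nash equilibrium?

Developer i's FOC: ∂u_i/∂c_i = α_i − c_i = 0, so c_i* = α_i.
NE contributions = (4, 3, 1, 1); G = 9.
W^NE = (Σα)·G − ½Σα_i² = 9² − ½·27 = 67.5.
Planner sets c_i = Σα_j = 9 for every i, so G^SO = 4·9 = 36.
W^SO = (Σα)·G^SO − ½·4·(Σα)² = (4/2)·9² = 162.
Deadweight loss = W^SO − W^NE = 94.5.

94.5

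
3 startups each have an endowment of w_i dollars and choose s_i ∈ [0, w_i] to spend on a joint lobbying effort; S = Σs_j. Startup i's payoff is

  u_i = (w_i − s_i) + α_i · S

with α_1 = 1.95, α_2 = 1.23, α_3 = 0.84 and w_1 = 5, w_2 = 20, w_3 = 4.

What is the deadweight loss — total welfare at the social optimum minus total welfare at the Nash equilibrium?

∂u_i/∂s_i = α_i − 1, so startup i contributes w_i if α_i > 1, else 0.
α_i > 1 for i ∈ {1, 2}; NE contributions (5, 20, 0), S = 25.
W^NE = Σw_i − S^NE + (Σα_i)·S^NE = 29 + 3.02·25 = 104.5.
Planner: ∂(Σu_j)/∂s_i = Σα_j − 1 = 3.02 > 0, so everyone contributes w_i; S^SO = 29, W^SO = 29 + 3.02·29 = 116.58.
Deadweight loss = 12.08.

12.08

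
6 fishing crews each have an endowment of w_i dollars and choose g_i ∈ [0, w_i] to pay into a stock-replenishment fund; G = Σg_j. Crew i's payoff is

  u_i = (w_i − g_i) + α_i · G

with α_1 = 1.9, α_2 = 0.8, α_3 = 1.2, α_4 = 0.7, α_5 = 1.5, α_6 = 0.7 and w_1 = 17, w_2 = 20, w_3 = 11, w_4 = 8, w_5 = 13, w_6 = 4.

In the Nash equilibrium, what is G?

∂u_i/∂g_i = α_i − 1, so crew i contributes w_i if α_i > 1, else 0.
α_i > 1 for i ∈ {1, 3, 5}; NE contributions (17, 0, 11, 0, 13, 0), G = 41.

41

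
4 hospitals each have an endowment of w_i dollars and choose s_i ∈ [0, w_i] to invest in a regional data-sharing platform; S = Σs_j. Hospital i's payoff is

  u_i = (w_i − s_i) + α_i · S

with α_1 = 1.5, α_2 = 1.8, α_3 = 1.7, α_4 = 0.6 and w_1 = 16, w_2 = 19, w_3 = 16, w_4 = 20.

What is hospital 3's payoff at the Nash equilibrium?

∂u_i/∂s_i = α_i − 1, so hospital i contributes w_i if α_i > 1, else 0.
α_i > 1 for i ∈ {1, 2, 3}; NE contributions (16, 19, 16, 0), S = 51.
u_3 = (16 − 16) + 1.7·51 = 86.7.

86.7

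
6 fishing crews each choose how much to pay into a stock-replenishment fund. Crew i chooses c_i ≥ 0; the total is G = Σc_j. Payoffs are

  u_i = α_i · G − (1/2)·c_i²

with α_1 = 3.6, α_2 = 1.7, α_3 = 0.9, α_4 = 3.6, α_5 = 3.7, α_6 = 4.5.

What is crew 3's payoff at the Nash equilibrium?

15.795

Crew i's FOC: ∂u_i/∂c_i = α_i − c_i = 0, so c_i* = α_i.
NE contributions = (3.6, 1.7, 0.9, 3.6, 3.7, 4.5); G = 18.
u_3 = α_3·G − ½·(c_3)² = 0.9·18 − ½·0.9² = 15.795.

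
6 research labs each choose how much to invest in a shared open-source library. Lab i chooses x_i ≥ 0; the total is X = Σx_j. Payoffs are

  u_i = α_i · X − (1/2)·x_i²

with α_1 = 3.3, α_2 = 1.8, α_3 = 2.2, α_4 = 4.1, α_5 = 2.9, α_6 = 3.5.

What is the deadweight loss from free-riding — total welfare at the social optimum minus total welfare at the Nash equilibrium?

Lab i's FOC: ∂u_i/∂x_i = α_i − x_i = 0, so x_i* = α_i.
NE contributions = (3.3, 1.8, 2.2, 4.1, 2.9, 3.5); X = 17.8.
W^NE = (Σα)·X − ½Σα_i² = 17.8² − ½·56.44 = 288.62.
Planner sets x_i = Σα_j = 17.8 for every i, so X^SO = 6·17.8 = 106.8.
W^SO = (Σα)·X^SO − ½·6·(Σα)² = (6/2)·17.8² = 950.52.
Deadweight loss = W^SO − W^NE = 661.9.

661.9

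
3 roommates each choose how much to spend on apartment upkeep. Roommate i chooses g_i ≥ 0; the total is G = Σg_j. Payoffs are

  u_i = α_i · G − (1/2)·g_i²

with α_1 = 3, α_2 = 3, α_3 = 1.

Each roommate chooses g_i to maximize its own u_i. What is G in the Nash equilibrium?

7

Roommate i's FOC: ∂u_i/∂g_i = α_i − g_i = 0, so g_i* = α_i.
NE contributions = (3, 3, 1); G = 7.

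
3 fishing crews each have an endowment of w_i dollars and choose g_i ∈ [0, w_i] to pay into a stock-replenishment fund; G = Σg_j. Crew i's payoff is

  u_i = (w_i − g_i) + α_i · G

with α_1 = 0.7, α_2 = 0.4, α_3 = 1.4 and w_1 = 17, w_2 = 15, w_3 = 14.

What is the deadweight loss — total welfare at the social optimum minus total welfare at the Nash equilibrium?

∂u_i/∂g_i = α_i − 1, so crew i contributes w_i if α_i > 1, else 0.
α_i > 1 for i ∈ {3}; NE contributions (0, 0, 14), G = 14.
W^NE = Σw_i − G^NE + (Σα_i)·G^NE = 46 + 1.5·14 = 67.
Planner: ∂(Σu_j)/∂g_i = Σα_j − 1 = 1.5 > 0, so everyone contributes w_i; G^SO = 46, W^SO = 46 + 1.5·46 = 115.
Deadweight loss = 48.

48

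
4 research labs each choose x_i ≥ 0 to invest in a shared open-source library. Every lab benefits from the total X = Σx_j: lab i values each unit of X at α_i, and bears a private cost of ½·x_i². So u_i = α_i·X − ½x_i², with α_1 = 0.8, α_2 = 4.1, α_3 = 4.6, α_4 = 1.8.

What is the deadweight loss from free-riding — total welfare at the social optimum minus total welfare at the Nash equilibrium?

148.615

Lab i's FOC: ∂u_i/∂x_i = α_i − x_i = 0, so x_i* = α_i.
NE contributions = (0.8, 4.1, 4.6, 1.8); X = 11.3.
W^NE = (Σα)·X − ½Σα_i² = 11.3² − ½·41.85 = 106.765.
Planner sets x_i = Σα_j = 11.3 for every i, so X^SO = 4·11.3 = 45.2.
W^SO = (Σα)·X^SO − ½·4·(Σα)² = (4/2)·11.3² = 255.38.
Deadweight loss = W^SO − W^NE = 148.615.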